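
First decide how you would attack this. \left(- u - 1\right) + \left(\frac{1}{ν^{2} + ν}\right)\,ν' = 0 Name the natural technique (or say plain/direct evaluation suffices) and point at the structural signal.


Best approach: separation of variables — separating collects all ν-dependence with the derivative and leaves all u-dependence opposite: variables separate. A Bernoulli substitution applies to this equation as given; separation takes the same equation in its displayed form.


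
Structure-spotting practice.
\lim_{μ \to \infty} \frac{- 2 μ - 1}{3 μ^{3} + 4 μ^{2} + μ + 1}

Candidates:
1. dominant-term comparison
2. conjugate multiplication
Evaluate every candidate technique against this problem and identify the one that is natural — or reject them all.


Best approach: dominant-term comparison — growth-rate triage: the leading powers of μ decide the limit, everything else is noise.
- dominant-term comparison — yes — fits the structure here.
- conjugate multiplication: there are no radicals in tension whose conjugate would simplify matters.


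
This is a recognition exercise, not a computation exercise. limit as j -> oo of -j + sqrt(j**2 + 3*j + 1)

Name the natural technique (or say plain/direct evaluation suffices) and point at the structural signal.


Best approach: conjugate multiplication — turning the difference into a conjugate-rationalized ratio makes the limit readable.


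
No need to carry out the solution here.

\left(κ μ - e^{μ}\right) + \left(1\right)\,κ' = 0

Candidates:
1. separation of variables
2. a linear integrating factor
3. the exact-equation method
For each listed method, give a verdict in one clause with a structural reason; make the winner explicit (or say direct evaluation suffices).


Method: a linear integrating factor — first power of κ, nonzero forcing: the integrating-factor recipe applies verbatim with p = μ.
- separation of variables: no division isolates the independent variable from the unknown.
- a linear integrating factor: yes, a natural case for it.
- the exact-equation method — the mixed-partials test fails on this split — it is not an exact differential as presented.


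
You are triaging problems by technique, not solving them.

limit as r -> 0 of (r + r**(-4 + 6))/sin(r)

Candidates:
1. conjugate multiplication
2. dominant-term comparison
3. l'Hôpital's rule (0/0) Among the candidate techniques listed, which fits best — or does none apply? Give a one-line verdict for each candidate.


Diagnosis: l'Hôpital's rule (0/0) — both numerator and denominator vanish at 0: the genuine 0/0 indeterminate that l'Hôpital exists for. One could equally expand both pieces locally and compare leading terms; the rule does that in one stroke.
- conjugate multiplication: multiplying by a conjugate would not remove any indeterminacy here.
- dominant-term comparison — this limit is not decided by comparing polynomial growth at infinity.
- l'Hôpital's rule (0/0): yes, a natural case for it.


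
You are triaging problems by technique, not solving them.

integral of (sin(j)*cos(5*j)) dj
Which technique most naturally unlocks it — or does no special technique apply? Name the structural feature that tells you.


Verdict: a trigonometric identity — sin(j)*cos(5*j) is a beat pattern — rewrite the product as a sum of single-frequency waves before integrating.


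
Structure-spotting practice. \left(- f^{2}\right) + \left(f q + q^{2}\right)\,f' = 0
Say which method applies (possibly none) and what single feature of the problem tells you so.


Technique: the homogeneous substitution — the slope's numerator and denominator have matching total degree, so it depends only on f/q and the ratio substitution collapses it. Suitably rearranged — at times with the variables' roles exchanged — this doubles as a Bernoulli equation; the homogeneous reading needs no such setup.


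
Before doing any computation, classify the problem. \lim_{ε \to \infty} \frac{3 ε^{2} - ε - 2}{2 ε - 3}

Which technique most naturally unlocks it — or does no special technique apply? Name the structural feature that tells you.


Best approach: dominant-term comparison — divide through by the highest power of ε; every lower-order term dies and the dominant terms decide the limit. As a single quotient, the ∞/∞ shape would yield to repeated differentiation as well — the growth comparison gets there in one look.


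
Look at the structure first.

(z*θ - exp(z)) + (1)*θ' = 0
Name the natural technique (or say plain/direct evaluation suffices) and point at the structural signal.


Technique: a linear integrating factor — θ enters only linearly with coefficient z; multiply by exp of the integral of z and the left side becomes one derivative.


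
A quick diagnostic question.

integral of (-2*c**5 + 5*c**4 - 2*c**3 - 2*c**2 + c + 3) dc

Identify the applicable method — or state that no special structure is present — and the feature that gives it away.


Method: no special technique — a term-by-term power-rule job in c; no substitution or rearrangement earns its keep here.


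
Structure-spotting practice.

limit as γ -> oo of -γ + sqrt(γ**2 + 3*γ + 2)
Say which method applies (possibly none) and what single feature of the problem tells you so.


Verdict: conjugate multiplication — divergence minus divergence hides a finite answer — expose it by pairing sqrt(γ**2 + 3*γ + 2) - γ with its conjugate.


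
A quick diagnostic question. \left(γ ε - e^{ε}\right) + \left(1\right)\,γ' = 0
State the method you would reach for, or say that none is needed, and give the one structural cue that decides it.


Method: a linear integrating factor — γ enters only linearly with coefficient ε; multiply by exp of the integral of ε and the left side becomes one derivative.


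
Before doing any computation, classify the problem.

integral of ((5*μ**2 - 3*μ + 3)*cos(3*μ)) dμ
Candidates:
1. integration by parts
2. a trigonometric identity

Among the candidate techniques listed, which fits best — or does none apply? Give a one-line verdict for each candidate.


Method: integration by parts — 5*μ**2 - 3*μ + 3 dies after finitely many derivatives while cos(3*μ) cycles under integration — the tabular/parts setup.
- integration by parts — yes — fits the structure here.
- a trigonometric identity — there is no trigonometric structure whose rewriting would simplify the integrand.


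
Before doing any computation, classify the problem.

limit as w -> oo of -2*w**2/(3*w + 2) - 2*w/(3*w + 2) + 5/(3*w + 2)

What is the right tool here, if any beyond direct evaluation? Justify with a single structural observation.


Best approach: dominant-term comparison — divide by the highest power of w present: lower-order terms vanish and the dominant ratio remains. Viewed as a single quotient this is an ∞/∞ form — an at-infinity application of l'Hôpital's rule would also resolve it; comparing leading growth reads the answer without differentiating.


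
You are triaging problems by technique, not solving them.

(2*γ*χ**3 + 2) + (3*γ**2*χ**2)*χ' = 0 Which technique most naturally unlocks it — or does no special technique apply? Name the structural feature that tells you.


Method: the exact-equation method — take the mixed partials of 2*γ*χ**3 + 2 and 3*γ**2*χ**2: they are equal, which certifies an exact differential.


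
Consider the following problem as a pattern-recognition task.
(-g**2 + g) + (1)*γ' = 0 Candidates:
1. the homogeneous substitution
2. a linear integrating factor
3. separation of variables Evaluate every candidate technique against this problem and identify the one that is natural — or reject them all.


Best approach: no special technique — solved for the derivative, γ never appears on the right — this is a direct integration in g, not a differential-equations problem at heart.
- the homogeneous substitution — rescaling both variables together changes the slope, so no ratio substitution collapses it.
- a linear integrating factor: with the unknown absent the integrating factor is a formality; direct integration is the working structure.
- separation of variables — with no unknown in the slope, separating variables is a formality — the equation integrates directly.


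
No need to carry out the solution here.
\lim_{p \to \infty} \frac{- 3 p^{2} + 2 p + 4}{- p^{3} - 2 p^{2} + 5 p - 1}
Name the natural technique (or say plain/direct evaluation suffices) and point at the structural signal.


Technique: dominant-term comparison — growth-rate triage: the leading powers of p decide the limit, everything else is noise. As a single quotient, the ∞/∞ shape would yield to repeated differentiation as well — the growth comparison gets there in one look.


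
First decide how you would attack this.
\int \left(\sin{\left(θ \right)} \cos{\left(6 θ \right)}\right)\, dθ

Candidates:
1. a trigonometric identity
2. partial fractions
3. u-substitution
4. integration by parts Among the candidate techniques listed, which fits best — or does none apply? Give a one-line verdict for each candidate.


Technique: a trigonometric identity — distinct frequencies under one product (\sin{\left(θ \right)} \cos{\left(6 θ \right)}): the product-to-sum identity is the systematic route to an integrable form.
- a trigonometric identity — a fit — the right tool for this form.
- partial fractions — the expression is not a ratio of polynomials that decomposes further.
- u-substitution: no subexpression of the integrand pairs with its own derivative as a factor — individual terms may offer their own substitutions, but any change of variable covering the whole integral would have to be constructed from outside the expression.
- integration by parts: not the natural route: no polynomial-kernel product appears — a recursive parts reduction of the trigonometric product exists, but the identity rewrite is direct.


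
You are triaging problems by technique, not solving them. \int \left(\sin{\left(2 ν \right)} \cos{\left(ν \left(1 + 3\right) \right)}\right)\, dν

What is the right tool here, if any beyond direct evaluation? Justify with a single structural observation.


Diagnosis: a trigonometric identity — split \sin{\left(2 ν \right)} \cos{\left(ν \left(1 + 3\right) \right)} with the angle-addition identities: the resulting sum integrates term by term.


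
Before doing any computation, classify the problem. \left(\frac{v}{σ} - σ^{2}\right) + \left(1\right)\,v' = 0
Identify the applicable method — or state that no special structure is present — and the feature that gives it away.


Verdict: a linear integrating factor — the unknown enters only to the first power against a nonzero forcing term — the integrating-factor template applies directly.


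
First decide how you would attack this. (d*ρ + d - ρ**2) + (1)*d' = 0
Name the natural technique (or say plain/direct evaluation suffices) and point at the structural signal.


Verdict: a linear integrating factor — linear in the unknown with genuine forcing: multiply through by the exponential of the integrated coefficient and the left side closes into one derivative.


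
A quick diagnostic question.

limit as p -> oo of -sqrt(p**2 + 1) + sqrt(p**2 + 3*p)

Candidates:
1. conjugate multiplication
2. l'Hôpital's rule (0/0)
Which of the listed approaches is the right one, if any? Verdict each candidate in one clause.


Diagnosis: conjugate multiplication — two divergent pieces with a minus sign between them and a radical in the mix: rationalize sqrt(p**2 + 3*p) - sqrt(p**2 + 1) before any limit law applies.
- conjugate multiplication: a fit — the right tool for this form.
- l'Hôpital's rule (0/0): substitution produces ∞ − ∞ rather than a vanishing quotient; the rule needs a 0/0 ratio to act on.


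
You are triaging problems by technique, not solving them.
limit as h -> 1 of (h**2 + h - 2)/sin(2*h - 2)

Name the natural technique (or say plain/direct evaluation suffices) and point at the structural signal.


Diagnosis: l'Hôpital's rule (0/0) — both numerator and denominator vanish at 1: the genuine 0/0 indeterminate that l'Hôpital exists for. One could equally expand both pieces locally and compare leading terms; the rule does that in one stroke.


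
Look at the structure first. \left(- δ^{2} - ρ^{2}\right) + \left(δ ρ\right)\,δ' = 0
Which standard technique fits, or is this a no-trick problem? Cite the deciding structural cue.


Technique: the homogeneous substitution — solved for the derivative, the right side is unchanged under scaling ρ and δ together — it depends only on the ratio δ/ρ, so substitute a single ratio variable. This doubles as a Bernoulli equation in the unknown as written; the homogeneous route needs no setup at all.


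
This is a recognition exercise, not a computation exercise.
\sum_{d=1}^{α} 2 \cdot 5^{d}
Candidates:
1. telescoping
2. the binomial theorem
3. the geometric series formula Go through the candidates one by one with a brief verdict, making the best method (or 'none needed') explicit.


Method: the geometric series formula — term-over-term division gives 5 every time — index-free ratio, geometric sum formula applies.
- telescoping — the terms as presented offer no neighboring cancellation — a telescoping rewrite may exist, but the displayed structure does not hand one over.
- the binomial theorem: there is no pair of bases whose matched powers would reassemble into a single binomial power.
- the geometric series formula — applicable, and directly so.


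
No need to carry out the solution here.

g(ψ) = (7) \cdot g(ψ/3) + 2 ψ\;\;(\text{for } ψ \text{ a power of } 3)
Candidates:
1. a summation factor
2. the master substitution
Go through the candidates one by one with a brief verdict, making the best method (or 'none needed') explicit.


Diagnosis: the master substitution — the argument contracts 3-fold per step: reindex ψ exponentially and solve the linear recurrence in the new index.
- a summation factor — a divided-index call is outside the fixed-shift first-order family a summation factor normalizes.
- the master substitution: yes, a natural case for it.


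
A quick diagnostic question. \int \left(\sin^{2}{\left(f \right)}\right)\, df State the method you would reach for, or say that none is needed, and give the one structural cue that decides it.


Verdict: a trigonometric identity — \sin^{2}{\left(f \right)} is an even power — the power-reduction identity rewrites it into first-degree cosines.


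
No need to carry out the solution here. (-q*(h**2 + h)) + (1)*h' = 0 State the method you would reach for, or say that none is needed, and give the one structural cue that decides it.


Method: separation of variables — a product of single-variable factors, q and h**2 + h — the textbook separable form. A Bernoulli substitution applies to this equation as given; separation takes the same equation in its displayed form.


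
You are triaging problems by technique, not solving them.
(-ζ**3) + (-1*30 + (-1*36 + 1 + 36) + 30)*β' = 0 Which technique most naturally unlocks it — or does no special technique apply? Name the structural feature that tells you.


Technique: no special technique — solved for the derivative, β never appears on the right — this is a direct integration in ζ, not a differential-equations problem at heart.


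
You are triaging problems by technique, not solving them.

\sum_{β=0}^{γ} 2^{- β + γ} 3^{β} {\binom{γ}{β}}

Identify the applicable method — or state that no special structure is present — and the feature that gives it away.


Method: the binomial theorem — binomial coefficients against complementary powers of 3 and 2: recognize the binomial expansion and resum.


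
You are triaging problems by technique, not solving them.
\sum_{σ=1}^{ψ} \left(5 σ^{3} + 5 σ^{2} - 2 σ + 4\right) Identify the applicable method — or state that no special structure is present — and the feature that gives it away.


Diagnosis: no special technique — the summand is a plain polynomial in σ (expanding first if it arrives factored); standard power-sum formulas evaluate it term by term.


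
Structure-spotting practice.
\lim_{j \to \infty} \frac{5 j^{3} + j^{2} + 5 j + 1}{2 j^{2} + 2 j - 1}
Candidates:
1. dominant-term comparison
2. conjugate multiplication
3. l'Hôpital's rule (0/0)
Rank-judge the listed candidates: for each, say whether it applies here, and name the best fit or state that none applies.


Verdict: dominant-term comparison — divide through by the highest power of j; every lower-order term dies and the dominant terms decide the limit.
- dominant-term comparison — applicable, and directly so.
- conjugate multiplication: there is no infinity-minus-infinity radical difference to rationalize.
- l'Hôpital's rule (0/0): as a single quotient the expression runs to ∞/∞ at the limit point — an at-infinity form of the rule would apply, though the leading-growth comparison is the direct reading.


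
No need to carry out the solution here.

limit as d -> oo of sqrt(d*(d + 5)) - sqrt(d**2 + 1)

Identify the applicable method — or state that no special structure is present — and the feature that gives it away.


Diagnosis: conjugate multiplication — an infinity-minus-infinity difference with a surviving radical — multiply by the conjugate to cancel the divergence.


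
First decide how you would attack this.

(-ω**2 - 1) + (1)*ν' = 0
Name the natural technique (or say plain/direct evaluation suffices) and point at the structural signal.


Method: no special technique — with ν absent the equation is not coupled at all: direct integration in ω.


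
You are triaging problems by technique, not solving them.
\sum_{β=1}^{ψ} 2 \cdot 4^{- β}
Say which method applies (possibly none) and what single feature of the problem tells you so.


Verdict: the geometric series formula — consecutive terms stand in a fixed index-free ratio — the geometric sum formula closes it.


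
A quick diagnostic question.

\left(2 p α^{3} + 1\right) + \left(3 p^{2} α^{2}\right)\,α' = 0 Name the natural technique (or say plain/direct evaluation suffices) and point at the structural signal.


Verdict: the exact-equation method — checking ∂/∂α of 2 p α^{3} + 1 against ∂/∂p of 3 p^{2} α^{2}: they match — the equation is exact as it stands.


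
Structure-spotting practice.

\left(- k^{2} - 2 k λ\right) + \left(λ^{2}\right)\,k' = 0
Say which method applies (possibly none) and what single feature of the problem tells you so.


Technique: the homogeneous substitution — scaling λ and k together leaves the slope fixed — it depends only on k/λ, so substitute the ratio. Rearranged, this also fits the Bernoulli template directly; the homogeneous substitution reads the structure without the rearrangement.


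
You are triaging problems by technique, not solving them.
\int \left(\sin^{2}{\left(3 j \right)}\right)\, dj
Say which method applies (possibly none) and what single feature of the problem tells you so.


Technique: a trigonometric identity — \sin^{2}{\left(3 j \right)} is an even power — the power-reduction identity rewrites it into first-degree cosines.


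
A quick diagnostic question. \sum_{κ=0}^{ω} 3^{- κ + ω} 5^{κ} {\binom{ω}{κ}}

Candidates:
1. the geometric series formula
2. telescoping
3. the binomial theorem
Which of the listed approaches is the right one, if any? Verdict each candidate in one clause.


Best approach: the binomial theorem — the summand is term κ of a binomial expansion in 5 and 3; the whole sum is a single power.
- the geometric series formula: there is no constant term-to-term ratio.
- telescoping — writing out consecutive terms as given produces no pairwise cancellation.
- the binomial theorem: yes, a natural case for it.


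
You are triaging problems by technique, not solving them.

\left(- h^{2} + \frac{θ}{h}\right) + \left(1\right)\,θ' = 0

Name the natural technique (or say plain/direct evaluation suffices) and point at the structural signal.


Technique: a linear integrating factor — the unknown enters only to the first power against a nonzero forcing term — the integrating-factor template applies directly.


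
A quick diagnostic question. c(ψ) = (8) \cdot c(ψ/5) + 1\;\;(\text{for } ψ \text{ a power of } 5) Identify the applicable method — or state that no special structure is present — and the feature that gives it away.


Best approach: the master substitution — the argument contracts 5-fold per step: reindex ψ exponentially and solve the linear recurrence in the new index.


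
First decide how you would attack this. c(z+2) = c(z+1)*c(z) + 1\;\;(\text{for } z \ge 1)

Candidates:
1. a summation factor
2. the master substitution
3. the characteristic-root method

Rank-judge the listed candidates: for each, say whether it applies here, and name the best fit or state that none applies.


Verdict: no special technique — the unknown enters the rule nonlinearly, not as a weighted sum — no linear method is even well-posed.
- a summation factor: no summation factor applies — the rule is not linear in the sequence values.
- the master substitution — with no divided-index recursive call, reindexing by powers of a base buys nothing.
- the characteristic-root method — nonlinearity rules out exponential-mode superposition from the start.


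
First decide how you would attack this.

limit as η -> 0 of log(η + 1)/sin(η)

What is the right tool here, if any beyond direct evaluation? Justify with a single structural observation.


Method: l'Hôpital's rule (0/0) — substituting 0 gives 0 over 0; differentiate top and bottom once and re-evaluate. A first-order expansion at the point is an equally standard path; the rule packages it.


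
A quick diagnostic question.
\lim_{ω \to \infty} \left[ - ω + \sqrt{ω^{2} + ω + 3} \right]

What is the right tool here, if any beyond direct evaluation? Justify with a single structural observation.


Technique: conjugate multiplication — divergence minus divergence hides a finite answer — expose it by pairing \sqrt{ω^{2} + ω + 3} - ω with its conjugate.


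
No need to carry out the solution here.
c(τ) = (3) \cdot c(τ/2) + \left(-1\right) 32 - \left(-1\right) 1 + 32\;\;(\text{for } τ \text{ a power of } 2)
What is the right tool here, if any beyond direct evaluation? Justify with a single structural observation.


Verdict: the master substitution — the argument contracts 2-fold per step: reindex τ exponentially and solve the linear recurrence in the new index.


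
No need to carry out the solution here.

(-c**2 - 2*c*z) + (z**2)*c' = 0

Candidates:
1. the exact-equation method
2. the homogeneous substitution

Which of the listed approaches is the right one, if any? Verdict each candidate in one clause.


Method: the homogeneous substitution — scaling z and c together leaves the slope fixed — it depends only on c/z, so substitute the ratio. A Bernoulli substitution is a fair alternative on this equation directly; the homogeneous reading takes it as given.
- the exact-equation method — exactness fails on the nose — the mixed partials do not match.
- the homogeneous substitution: applies; the problem has the shape this method handles.


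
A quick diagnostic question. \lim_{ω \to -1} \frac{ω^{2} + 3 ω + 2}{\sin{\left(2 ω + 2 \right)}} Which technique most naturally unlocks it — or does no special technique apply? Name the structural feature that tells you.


Verdict: l'Hôpital's rule (0/0) — both numerator and denominator vanish at -1: the genuine 0/0 indeterminate that l'Hôpital exists for. A first-order expansion at the point is an equally standard path; the rule packages it.


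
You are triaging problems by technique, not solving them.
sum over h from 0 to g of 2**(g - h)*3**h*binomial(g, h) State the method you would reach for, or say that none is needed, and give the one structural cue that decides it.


Technique: the binomial theorem — the summand is term h of a binomial expansion in 3 and 2; the whole sum is a single power.


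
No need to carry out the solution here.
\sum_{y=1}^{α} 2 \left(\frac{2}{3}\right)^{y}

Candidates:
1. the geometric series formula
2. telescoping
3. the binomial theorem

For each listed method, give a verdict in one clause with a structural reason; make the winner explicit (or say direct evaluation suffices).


Diagnosis: the geometric series formula — consecutive terms stand in a fixed index-free ratio — the geometric sum formula closes it.
- the geometric series formula: yes, a natural case for it.
- telescoping: neither a shifted-difference shape nor integer-spaced poles are present.
- the binomial theorem — no binomial coefficients pair with matched powers.


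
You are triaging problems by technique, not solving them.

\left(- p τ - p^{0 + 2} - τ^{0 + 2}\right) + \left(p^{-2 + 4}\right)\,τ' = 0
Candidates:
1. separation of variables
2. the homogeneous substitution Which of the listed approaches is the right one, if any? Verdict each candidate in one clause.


Best approach: the homogeneous substitution — scaling p and τ together leaves the slope fixed — it depends only on τ/p, so substitute the ratio.
- separation of variables: no algebra isolates the independent variable on one side and the unknown on the other.
- the homogeneous substitution — yes, a natural case for it.


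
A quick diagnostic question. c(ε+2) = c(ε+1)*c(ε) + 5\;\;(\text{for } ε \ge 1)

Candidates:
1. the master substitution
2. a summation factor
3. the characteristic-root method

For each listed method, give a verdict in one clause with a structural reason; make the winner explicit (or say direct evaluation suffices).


Verdict: no special technique — the recurrence is nonlinear in the sequence terms; no linear-recurrence method fits it as written — one iterates or studies it directly.
- the master substitution — this is shift-type recursion, outside the divide-and-conquer template.
- a summation factor — the recursion is nonlinear — outside the first-order linear family a summation factor addresses.
- the characteristic-root method: nonlinearity rules out exponential-mode superposition from the start.


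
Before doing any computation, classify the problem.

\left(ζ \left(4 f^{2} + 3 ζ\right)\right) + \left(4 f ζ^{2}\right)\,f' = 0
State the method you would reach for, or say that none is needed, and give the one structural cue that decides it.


Verdict: the exact-equation method — equality of cross partials is the green light — assemble the potential function term by term.


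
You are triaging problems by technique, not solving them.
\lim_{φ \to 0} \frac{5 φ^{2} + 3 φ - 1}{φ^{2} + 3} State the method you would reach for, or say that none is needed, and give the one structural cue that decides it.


Diagnosis: no special technique — the expression is continuous at the evaluation point — substitute directly; no indeterminate form appears.


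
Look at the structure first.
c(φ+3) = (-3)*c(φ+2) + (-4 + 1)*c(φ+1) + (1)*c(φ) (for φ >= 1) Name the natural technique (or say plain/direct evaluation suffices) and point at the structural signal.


Verdict: the characteristic-root method — linear, homogeneous, constant coefficients: solutions of the form r^φ exist — find the roots of the characteristic polynomial.


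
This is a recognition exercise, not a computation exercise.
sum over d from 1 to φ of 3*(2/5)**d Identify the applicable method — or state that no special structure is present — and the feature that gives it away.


Best approach: the geometric series formula — check a ratio of consecutive terms: it is 2/5, independent of the index, so the geometric formula closes the sum.


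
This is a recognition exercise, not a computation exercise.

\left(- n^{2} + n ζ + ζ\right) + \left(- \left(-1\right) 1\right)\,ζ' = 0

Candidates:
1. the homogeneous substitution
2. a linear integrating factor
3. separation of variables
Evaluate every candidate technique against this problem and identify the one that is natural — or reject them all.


Best approach: a linear integrating factor — linear in the unknown with genuine forcing: multiply through by the exponential of the integrated coefficient and the left side closes into one derivative.
- the homogeneous substitution — solved for the derivative, the right side changes under joint scaling of the two variables.
- a linear integrating factor — applicable, and directly so.
- separation of variables — the two dependences are entangled, not a clean product of one-variable pieces.


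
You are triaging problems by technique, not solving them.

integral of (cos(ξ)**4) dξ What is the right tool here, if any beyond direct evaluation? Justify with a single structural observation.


Verdict: a trigonometric identity — the even trigonometric power cos(ξ)**4 reduces by a double-angle identity before any integration is attempted.


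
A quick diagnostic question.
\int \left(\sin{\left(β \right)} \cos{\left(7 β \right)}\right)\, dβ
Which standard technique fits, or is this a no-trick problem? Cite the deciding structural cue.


Diagnosis: a trigonometric identity — the product \sin{\left(β \right)} \cos{\left(7 β \right)} converts to a sum of single-frequency sinusoids via the product-to-sum identity.


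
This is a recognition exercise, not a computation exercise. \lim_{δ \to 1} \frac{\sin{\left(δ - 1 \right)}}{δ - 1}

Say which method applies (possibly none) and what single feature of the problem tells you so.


Verdict: l'Hôpital's rule (0/0) — the 0/0 form at 1 is the signature situation for l'Hôpital's rule. A first-order expansion at the point is an equally standard path; the rule packages it.


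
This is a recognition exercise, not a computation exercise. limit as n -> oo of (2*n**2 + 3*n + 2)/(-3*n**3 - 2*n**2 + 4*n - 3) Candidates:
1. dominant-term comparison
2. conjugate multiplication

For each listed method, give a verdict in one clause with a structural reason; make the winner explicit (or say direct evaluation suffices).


Verdict: dominant-term comparison — at large n only the top-degree terms survive; compare the leading terms and the limit falls out.
- dominant-term comparison: yes — fits the structure here.
- conjugate multiplication: there are no radicals in tension whose conjugate would simplify matters.


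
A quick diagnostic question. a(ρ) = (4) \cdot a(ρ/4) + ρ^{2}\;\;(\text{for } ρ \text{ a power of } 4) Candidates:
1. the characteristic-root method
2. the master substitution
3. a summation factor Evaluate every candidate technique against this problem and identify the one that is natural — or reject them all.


Best approach: the master substitution — the argument contracts 4-fold per step: reindex ρ exponentially and solve the linear recurrence in the new index.
- the characteristic-root method: the recursion divides its index rather than shifting it — outside the constant-shift family the root method covers.
- the master substitution — yes, a natural case for it.
- a summation factor: the recursion divides its index rather than shifting it — there is no previous-term chain for a summation factor to telescope.


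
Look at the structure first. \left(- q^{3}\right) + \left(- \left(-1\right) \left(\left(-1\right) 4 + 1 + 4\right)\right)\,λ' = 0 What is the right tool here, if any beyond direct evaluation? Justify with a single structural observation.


Verdict: no special technique — the slope is a pure function of q; integrate both sides and be done.


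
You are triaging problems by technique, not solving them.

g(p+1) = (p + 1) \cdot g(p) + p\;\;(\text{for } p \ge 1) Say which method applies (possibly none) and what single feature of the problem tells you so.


Diagnosis: a summation factor — it is first-order linear but the coefficient p + 1 depends on the index, so multiply through by a summation factor to telescope it.


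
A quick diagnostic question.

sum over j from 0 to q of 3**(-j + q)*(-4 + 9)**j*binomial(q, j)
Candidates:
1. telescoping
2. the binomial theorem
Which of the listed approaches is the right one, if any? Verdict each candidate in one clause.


Verdict: the binomial theorem — binomial(q, j) weighting matched powers of (-4 + 9) and 3 is the expanded form of ((-4 + 9) + 3)^q — fold it back up.
- telescoping — computed from the summand as displayed, the partial sums build up without the pairwise collapse telescoping exploits.
- the binomial theorem — applies; the problem has the shape this method handles.


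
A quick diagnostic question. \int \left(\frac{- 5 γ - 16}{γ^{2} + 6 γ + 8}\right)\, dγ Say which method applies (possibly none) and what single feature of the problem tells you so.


Best approach: partial fractions — each factor of γ^{2} + 6 γ + 8 owns one elementary piece of the integrand — separate them and integrate piecewise.


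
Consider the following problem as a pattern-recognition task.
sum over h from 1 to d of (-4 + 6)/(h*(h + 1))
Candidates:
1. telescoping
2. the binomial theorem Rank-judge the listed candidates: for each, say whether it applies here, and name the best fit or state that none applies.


Best approach: telescoping — after splitting (-4 + 6)/(h*(h + 1)) into partial fractions, the pieces are shifted copies of one function and cancel telescopically.
- telescoping — applies; the problem has the shape this method handles.
- the binomial theorem — there is no sum-raised-to-a-power identity hiding in these terms.


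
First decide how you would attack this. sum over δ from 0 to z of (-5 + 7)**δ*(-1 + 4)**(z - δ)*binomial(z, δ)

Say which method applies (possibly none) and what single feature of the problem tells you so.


Verdict: the binomial theorem — terms weighting binomial(z, δ) against matched powers of (-5 + 7) and (-1 + 4) reassemble into ((-5 + 7) + (-1 + 4))^z by the binomial theorem.


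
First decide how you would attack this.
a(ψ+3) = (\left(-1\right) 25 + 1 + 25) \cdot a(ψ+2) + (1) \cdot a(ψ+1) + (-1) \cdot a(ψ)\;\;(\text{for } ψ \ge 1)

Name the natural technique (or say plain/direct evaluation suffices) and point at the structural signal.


Diagnosis: the characteristic-root method — the recurrence is linear and homogeneous with constant coefficients, so the ansatz r^ψ turns it into a polynomial equation for r.


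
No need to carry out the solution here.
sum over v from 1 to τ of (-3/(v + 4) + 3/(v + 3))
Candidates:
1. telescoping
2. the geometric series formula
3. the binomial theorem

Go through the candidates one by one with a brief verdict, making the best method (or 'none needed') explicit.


Best approach: telescoping — the generic term is a one-step difference of 3/(v + 3), so partial sums shortcut to endpoint evaluation.
- telescoping: yes, a natural case for it.
- the geometric series formula: the term-to-term ratio drifts with the index — the one thing the geometric formula cannot absorb.
- the binomial theorem: no binomial coefficients pair with matched powers.


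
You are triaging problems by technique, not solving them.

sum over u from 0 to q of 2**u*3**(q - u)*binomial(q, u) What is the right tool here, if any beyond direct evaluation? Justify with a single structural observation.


Best approach: the binomial theorem — binomial coefficients against complementary powers of 2 and 3: recognize the binomial expansion and resum.


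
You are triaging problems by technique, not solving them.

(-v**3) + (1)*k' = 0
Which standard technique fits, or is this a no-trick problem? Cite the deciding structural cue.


Best approach: no special technique — the slope is a function of v alone, so integrate both sides directly.


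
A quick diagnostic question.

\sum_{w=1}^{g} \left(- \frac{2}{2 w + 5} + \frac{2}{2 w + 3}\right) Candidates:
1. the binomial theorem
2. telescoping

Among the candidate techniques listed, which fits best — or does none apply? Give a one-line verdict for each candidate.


Verdict: telescoping — this sum is a zipper: each term contributes \frac{2}{2 w + 3} and removes the next index's value, which the following term puts back, closing term by term.
- the binomial theorem — there is no sum-raised-to-a-power identity hiding in these terms.
- telescoping: applicable, and directly so.


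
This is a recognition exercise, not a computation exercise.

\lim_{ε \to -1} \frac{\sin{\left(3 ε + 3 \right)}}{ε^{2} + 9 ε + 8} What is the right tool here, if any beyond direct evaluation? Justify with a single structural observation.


Technique: l'Hôpital's rule (0/0) — both numerator and denominator vanish at -1: the genuine 0/0 indeterminate that l'Hôpital exists for. Expanding numerator and denominator to first order gives the same value — the rule automates exactly that.


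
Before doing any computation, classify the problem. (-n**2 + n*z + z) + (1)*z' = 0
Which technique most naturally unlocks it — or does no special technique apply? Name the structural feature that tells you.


Best approach: a linear integrating factor — the unknown enters only to the first power against a nonzero forcing term — the integrating-factor template applies directly.


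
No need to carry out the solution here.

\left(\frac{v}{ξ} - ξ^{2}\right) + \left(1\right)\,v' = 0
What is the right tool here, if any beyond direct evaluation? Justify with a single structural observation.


Technique: a linear integrating factor — linear in the unknown with genuine forcing: multiply through by the exponential of the integrated coefficient and the left side closes into one derivative.


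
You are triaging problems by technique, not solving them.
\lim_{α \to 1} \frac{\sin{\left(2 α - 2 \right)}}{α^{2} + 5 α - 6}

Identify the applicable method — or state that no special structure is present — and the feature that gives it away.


Technique: l'Hôpital's rule (0/0) — both numerator and denominator vanish at 1: the genuine 0/0 indeterminate that l'Hôpital exists for. The standard small-argument limits would also carry it; the rule is the systematic route.


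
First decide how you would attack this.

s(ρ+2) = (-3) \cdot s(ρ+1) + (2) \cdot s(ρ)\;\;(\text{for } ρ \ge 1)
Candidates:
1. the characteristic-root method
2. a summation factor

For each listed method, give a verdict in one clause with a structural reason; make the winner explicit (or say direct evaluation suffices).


Method: the characteristic-root method — the recurrence is linear and homogeneous with constant coefficients, so the ansatz r^ρ turns it into a polynomial equation for r.
- the characteristic-root method: a fit — the right tool for this form.
- a summation factor — a summation factor telescopes one-step recursions; this one carries higher-order memory.


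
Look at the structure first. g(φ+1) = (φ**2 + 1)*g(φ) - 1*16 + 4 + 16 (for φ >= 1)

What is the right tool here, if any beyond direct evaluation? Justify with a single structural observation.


Technique: a summation factor — with the index-dependent coefficient φ**2 + 1, dividing by the cumulative product turns the left side into a pure difference.


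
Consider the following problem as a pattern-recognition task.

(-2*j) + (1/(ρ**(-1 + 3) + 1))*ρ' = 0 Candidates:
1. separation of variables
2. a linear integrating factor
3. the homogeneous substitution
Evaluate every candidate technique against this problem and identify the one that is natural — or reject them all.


Best approach: separation of variables — solved for the derivative, the right side splits multiplicatively into a function of each variable alone — divide and integrate each side.
- separation of variables: yes — fits the structure here.
- a linear integrating factor — a nonlinear term in the unknown puts this outside the integrating-factor template.
- the homogeneous substitution: the ratio substitution does not collapse this equation.
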